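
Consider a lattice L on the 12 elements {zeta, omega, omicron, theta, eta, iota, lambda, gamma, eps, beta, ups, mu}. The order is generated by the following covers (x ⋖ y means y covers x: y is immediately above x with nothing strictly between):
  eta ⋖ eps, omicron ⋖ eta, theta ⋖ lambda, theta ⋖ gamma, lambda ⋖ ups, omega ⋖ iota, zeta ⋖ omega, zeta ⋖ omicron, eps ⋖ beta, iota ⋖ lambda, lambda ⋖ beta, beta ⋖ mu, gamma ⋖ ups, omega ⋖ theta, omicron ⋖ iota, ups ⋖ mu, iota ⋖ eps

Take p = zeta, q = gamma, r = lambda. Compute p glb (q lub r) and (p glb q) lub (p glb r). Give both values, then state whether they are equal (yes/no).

q lub r = ups, so p glb (q lub r) = zeta glb ups = zeta.
p glb q = zeta and p glb r = zeta, so (p glb q) lub (p glb r) = zeta lub zeta = zeta.
Equal: yes.

zeta; zeta; yes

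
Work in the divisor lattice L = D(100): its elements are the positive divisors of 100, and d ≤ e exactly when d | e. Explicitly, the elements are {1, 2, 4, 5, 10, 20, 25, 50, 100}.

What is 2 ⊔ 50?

In the divisibility order, the join is the least common multiple: lcm(2, 50) = 50.

50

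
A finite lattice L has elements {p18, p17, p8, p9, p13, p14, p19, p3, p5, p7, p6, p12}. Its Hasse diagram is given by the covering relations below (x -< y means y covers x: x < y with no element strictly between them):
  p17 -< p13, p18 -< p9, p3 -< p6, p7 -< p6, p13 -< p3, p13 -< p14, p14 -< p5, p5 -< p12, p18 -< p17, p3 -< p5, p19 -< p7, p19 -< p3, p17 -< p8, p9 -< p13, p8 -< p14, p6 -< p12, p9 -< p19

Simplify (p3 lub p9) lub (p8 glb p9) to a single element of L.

p3 ∨ p9 = p3
p8 ∧ p9 = p18
p3 ∨ p18 = p3

p3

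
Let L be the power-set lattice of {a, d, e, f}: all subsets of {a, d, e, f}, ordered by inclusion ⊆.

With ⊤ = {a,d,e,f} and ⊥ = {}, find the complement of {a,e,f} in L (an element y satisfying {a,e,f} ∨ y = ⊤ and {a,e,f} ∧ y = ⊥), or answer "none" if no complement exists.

Need y with {a,e,f} ∨ y = {a,d,e,f} and {a,e,f} ∧ y = {}.
Checking each element gives: {d}.

{d}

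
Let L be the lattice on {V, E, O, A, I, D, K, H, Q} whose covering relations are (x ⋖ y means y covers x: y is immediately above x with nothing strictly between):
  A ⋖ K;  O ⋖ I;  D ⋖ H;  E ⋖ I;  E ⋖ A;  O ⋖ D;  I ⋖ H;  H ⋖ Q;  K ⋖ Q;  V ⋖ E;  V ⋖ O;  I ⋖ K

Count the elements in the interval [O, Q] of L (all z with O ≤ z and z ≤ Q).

The interval [O, Q] = {D, H, I, K, O, Q}, which has 6 elements.

6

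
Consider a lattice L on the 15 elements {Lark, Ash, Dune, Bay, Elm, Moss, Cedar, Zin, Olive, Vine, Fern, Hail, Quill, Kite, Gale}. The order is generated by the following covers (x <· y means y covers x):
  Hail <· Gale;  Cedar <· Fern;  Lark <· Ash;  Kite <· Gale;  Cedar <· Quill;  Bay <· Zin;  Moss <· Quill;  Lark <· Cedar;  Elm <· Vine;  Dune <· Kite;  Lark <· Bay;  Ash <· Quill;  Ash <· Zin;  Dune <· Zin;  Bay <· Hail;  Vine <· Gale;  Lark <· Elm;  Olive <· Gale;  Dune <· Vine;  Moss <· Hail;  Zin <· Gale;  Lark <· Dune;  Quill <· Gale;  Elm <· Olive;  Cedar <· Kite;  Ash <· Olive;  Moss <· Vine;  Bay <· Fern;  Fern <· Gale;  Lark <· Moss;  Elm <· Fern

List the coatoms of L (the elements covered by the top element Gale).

Fern, Hail, Kite, Olive, Quill, Vine, Zin

The coatoms are exactly the elements covered by Gale: Fern, Hail, Kite, Olive, Quill, Vine, Zin.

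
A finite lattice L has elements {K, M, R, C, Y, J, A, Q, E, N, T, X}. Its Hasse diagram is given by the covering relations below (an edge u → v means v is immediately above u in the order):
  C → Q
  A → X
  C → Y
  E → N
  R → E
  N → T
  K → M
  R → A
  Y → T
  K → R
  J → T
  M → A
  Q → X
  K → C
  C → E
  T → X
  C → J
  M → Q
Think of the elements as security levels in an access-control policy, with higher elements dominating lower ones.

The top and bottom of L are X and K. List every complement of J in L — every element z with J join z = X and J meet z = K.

Need z with J ∨ z = X and J ∧ z = K.
Checking each element gives: A, M.

A, M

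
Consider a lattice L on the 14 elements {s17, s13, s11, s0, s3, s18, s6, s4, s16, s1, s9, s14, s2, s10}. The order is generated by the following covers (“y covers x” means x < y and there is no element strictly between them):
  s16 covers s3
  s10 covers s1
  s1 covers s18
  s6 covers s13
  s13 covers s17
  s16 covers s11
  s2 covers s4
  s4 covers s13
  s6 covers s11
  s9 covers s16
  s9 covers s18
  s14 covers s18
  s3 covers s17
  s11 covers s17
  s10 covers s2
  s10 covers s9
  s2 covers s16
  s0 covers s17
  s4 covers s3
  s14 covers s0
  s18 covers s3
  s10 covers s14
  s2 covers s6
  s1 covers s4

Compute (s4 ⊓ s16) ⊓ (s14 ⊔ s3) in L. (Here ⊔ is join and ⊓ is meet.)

s3

s4 ∧ s16 = s3
s14 ∨ s3 = s14
s3 ∧ s14 = s3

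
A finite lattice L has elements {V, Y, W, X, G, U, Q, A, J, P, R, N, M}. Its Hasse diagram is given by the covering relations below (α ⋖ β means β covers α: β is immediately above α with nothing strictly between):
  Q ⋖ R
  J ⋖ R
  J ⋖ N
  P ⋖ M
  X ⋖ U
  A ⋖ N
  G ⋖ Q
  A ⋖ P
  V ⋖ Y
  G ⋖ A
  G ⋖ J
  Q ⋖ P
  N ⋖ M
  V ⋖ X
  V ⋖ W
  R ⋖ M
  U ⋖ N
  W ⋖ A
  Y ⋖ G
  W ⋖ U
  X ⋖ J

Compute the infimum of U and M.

Common lower bounds of {U, M}: U, V, W, X.
The greatest among these is U.

U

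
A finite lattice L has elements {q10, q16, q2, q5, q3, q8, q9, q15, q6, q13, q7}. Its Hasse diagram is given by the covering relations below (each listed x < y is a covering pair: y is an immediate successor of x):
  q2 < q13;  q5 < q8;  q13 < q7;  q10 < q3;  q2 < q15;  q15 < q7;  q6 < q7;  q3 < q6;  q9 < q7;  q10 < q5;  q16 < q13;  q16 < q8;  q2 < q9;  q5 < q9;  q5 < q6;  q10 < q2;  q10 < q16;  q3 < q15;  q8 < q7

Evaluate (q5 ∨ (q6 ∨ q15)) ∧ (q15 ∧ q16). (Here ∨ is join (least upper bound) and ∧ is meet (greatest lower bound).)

q6 ∨ q15 = q7
q5 ∨ q7 = q7
q15 ∧ q16 = q10
q7 ∧ q10 = q10

q10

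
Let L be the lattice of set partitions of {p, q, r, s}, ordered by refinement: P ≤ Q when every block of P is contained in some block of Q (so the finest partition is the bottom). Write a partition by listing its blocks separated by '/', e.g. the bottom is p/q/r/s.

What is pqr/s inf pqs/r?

The meet (common refinement) of pqr/s and pqs/r intersects blocks pairwise, giving pq/r/s.

pq/r/s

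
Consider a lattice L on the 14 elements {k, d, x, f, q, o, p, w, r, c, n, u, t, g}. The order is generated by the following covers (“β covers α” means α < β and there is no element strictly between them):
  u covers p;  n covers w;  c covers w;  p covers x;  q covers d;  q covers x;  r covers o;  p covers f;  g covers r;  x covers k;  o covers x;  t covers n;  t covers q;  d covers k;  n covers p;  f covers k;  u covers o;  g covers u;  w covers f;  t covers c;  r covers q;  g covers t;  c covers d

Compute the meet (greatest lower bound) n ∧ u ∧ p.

Common lower bounds of {n, u, p}: f, k, p, x.
The greatest among these is p.

p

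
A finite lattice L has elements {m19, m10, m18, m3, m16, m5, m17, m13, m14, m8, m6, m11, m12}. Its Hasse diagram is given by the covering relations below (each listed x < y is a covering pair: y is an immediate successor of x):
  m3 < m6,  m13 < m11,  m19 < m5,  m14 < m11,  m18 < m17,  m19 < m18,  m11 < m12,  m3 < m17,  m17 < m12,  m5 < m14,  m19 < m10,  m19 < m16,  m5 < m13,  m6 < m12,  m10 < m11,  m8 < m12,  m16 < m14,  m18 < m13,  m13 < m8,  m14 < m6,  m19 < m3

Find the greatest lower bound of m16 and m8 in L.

Common lower bounds of {m16, m8}: m19.
The greatest among these is m19.

m19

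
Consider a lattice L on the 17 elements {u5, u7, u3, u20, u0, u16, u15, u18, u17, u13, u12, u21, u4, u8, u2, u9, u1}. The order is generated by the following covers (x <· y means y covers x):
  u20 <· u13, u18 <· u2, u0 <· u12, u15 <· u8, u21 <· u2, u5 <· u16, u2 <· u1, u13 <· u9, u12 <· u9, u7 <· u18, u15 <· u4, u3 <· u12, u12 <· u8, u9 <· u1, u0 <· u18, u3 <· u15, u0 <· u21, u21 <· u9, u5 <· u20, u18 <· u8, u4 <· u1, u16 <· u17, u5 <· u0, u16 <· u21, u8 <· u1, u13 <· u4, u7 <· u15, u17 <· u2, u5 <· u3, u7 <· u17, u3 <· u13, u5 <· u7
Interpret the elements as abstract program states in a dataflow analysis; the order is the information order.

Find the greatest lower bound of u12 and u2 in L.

u0

Common lower bounds of {u12, u2}: u0, u5.
The greatest among these is u0.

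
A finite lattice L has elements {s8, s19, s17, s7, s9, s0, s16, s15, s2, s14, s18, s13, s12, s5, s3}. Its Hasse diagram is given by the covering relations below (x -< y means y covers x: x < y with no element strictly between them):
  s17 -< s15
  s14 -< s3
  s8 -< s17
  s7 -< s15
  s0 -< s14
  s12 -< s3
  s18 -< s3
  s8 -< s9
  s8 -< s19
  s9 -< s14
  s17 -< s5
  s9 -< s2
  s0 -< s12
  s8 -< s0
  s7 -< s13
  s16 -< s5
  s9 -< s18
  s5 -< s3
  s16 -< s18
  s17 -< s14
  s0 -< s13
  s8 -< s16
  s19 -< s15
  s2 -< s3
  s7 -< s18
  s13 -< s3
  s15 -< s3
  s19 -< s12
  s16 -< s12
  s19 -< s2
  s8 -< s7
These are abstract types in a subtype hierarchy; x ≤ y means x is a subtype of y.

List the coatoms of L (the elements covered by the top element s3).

The coatoms are exactly the elements covered by s3: s12, s13, s14, s15, s18, s2, s5.

s12, s13, s14, s15, s18, s2, s5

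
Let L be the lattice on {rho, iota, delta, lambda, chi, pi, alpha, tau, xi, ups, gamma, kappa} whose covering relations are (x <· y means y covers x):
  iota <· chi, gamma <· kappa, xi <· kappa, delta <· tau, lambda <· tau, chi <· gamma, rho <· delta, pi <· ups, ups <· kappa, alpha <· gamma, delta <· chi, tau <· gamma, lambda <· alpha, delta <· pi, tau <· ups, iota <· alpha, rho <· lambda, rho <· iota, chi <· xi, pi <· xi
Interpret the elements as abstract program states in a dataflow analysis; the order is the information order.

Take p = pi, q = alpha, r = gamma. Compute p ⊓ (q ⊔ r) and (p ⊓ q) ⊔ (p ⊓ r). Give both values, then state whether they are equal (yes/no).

q ⊔ r = gamma, so p ⊓ (q ⊔ r) = pi ⊓ gamma = delta.
p ⊓ q = rho and p ⊓ r = delta, so (p ⊓ q) ⊔ (p ⊓ r) = rho ⊔ delta = delta.
Equal: yes.

delta; delta; yes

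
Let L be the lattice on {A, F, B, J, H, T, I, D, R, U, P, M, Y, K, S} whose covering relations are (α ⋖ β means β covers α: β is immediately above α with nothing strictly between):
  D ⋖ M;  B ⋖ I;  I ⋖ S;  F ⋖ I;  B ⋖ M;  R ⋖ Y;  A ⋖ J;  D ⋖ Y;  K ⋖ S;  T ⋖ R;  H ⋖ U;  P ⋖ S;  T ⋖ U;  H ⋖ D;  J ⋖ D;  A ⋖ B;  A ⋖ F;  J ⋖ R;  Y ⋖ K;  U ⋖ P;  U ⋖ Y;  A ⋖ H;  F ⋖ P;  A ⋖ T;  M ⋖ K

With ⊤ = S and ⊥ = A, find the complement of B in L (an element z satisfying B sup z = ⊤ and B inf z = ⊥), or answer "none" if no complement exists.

P

Need z with B ∨ z = S and B ∧ z = A.
Checking each element gives: P.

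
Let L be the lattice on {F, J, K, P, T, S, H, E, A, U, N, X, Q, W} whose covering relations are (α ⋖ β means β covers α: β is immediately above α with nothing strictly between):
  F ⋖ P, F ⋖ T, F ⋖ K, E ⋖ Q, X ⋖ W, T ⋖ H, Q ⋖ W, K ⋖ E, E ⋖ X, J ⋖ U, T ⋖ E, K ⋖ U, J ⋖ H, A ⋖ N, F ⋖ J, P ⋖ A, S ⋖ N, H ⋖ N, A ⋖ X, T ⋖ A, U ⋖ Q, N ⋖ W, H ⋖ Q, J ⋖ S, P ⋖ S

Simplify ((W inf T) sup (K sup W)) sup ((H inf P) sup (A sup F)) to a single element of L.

W ∧ T = T
K ∨ W = W
T ∨ W = W
H ∧ P = F
A ∨ F = A
F ∨ A = A
W ∨ A = W

W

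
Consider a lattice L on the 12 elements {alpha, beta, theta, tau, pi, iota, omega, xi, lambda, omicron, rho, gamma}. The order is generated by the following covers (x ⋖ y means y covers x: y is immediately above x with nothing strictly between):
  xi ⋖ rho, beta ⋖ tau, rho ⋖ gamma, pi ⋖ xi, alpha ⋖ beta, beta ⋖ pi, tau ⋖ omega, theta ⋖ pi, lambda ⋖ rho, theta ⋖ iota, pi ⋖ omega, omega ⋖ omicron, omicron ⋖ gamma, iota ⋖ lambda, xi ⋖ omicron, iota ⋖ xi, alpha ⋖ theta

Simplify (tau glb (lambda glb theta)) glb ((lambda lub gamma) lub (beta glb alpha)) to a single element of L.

alpha

lambda ∧ theta = theta
tau ∧ theta = alpha
lambda ∨ gamma = gamma
beta ∧ alpha = alpha
gamma ∨ alpha = gamma
alpha ∧ gamma = alpha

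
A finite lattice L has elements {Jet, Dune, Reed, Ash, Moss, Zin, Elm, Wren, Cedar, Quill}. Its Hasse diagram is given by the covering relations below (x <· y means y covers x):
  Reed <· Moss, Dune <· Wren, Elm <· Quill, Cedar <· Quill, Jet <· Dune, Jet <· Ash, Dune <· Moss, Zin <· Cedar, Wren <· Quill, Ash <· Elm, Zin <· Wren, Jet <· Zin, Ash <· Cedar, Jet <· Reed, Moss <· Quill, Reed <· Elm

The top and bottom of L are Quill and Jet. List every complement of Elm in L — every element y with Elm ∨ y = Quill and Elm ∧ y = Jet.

Need y with Elm ∨ y = Quill and Elm ∧ y = Jet.
Checking each element gives: Dune, Wren, Zin.

Dune, Wren, Zin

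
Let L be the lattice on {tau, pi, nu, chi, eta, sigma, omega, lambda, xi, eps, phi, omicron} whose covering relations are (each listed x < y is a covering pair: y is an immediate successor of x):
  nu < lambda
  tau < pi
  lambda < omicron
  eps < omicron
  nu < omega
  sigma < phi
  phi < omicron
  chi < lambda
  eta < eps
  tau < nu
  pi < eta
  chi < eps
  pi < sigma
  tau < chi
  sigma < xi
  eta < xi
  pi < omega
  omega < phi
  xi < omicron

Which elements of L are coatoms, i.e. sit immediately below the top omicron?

eps, lambda, phi, xi

The coatoms are exactly the elements covered by omicron: eps, lambda, phi, xi.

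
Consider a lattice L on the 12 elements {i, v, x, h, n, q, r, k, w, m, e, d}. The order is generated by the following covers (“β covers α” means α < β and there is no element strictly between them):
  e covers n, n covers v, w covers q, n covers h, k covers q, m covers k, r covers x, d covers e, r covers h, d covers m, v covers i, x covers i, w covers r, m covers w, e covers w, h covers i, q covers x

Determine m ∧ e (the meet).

w

Common lower bounds of {m, e}: h, i, q, r, w, x.
The greatest among these is w.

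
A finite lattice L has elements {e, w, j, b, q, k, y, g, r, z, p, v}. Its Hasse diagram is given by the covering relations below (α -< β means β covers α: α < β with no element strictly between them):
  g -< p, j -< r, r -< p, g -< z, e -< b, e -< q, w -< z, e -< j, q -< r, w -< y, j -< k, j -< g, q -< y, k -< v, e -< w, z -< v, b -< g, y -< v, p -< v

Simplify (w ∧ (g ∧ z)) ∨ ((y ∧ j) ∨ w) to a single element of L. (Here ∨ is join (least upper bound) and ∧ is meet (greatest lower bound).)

g ∧ z = g
w ∧ g = e
y ∧ j = e
e ∨ w = w
e ∨ w = w

w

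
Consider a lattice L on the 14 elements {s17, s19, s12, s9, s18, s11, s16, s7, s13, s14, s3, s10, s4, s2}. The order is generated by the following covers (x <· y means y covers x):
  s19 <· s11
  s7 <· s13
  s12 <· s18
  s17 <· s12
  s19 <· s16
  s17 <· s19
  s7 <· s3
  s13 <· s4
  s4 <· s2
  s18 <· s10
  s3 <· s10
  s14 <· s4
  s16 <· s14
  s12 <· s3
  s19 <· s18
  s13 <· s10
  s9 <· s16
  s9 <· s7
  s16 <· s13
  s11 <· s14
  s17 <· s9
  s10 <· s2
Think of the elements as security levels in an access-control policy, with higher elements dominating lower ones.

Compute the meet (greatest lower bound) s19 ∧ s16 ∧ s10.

s19

Common lower bounds of {s19, s16, s10}: s17, s19.
The greatest among these is s19.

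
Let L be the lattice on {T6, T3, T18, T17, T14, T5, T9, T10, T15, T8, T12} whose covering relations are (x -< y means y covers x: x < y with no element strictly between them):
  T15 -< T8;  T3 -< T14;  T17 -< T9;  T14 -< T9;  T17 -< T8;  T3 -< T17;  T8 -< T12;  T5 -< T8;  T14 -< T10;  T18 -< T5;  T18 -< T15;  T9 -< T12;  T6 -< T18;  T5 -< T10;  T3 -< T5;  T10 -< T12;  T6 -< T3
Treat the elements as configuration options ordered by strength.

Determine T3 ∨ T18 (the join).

T5

Common upper bounds of {T3, T18}: T10, T12, T5, T8.
The least among these is T5.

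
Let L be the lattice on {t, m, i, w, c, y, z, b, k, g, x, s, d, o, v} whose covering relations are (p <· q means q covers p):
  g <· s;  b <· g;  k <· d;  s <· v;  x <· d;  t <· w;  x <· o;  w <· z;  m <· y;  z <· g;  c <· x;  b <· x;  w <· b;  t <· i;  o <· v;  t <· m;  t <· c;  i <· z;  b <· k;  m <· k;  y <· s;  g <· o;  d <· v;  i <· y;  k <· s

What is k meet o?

b

Common lower bounds of {k, o}: b, t, w.
The greatest among these is b.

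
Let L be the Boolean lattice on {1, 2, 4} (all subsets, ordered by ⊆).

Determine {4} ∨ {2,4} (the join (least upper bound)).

{2,4}

Common upper bounds of {{4}, {2,4}}: {1,2,4}, {2,4}.
The least among these is {2,4}.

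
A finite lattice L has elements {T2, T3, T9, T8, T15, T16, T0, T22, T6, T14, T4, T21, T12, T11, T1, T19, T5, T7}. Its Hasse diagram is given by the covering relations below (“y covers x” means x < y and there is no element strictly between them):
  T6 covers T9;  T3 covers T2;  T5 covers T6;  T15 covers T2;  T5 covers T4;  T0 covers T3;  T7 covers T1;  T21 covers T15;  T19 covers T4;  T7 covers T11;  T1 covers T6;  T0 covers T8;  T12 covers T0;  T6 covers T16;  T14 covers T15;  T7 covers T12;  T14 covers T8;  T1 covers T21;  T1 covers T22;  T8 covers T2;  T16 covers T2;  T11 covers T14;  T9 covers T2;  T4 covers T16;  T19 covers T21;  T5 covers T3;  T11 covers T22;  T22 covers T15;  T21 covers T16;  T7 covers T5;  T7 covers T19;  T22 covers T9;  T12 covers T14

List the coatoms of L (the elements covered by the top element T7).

T1, T11, T12, T19, T5

The coatoms are exactly the elements covered by T7: T1, T11, T12, T19, T5.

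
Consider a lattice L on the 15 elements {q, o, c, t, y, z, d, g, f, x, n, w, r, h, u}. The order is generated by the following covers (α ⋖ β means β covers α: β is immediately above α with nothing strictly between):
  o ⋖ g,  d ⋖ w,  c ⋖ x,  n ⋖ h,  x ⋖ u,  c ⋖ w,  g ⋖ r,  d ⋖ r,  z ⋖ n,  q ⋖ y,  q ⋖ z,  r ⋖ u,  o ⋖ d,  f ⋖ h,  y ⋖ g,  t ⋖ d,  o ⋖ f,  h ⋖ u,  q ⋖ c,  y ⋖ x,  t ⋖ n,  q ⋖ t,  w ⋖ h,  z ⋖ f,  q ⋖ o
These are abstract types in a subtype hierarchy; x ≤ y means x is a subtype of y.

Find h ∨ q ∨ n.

Common upper bounds of {h, q, n}: h, u.
The least among these is h.

h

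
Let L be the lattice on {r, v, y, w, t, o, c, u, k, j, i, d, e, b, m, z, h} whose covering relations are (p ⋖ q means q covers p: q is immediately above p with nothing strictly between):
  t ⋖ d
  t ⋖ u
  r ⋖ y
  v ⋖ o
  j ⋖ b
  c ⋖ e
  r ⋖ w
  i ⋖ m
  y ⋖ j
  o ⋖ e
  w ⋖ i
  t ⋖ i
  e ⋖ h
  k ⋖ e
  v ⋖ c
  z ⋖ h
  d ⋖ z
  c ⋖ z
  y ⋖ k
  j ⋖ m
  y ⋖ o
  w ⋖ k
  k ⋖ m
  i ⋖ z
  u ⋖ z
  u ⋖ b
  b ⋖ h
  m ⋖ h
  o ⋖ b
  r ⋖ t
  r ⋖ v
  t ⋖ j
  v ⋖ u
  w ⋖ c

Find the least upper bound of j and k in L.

m

Common upper bounds of {j, k}: h, m.
The least among these is m.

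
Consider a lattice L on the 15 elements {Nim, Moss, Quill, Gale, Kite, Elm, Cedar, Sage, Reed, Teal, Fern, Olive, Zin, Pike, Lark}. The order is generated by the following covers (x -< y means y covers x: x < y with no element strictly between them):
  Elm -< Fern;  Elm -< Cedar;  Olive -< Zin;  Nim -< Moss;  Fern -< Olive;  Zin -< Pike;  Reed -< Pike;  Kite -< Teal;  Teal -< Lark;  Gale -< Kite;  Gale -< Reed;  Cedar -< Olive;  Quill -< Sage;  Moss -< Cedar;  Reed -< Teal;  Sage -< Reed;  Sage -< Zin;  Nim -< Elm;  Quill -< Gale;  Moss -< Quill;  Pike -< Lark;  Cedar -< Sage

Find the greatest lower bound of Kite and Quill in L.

Quill

Common lower bounds of {Kite, Quill}: Moss, Nim, Quill.
The greatest among these is Quill.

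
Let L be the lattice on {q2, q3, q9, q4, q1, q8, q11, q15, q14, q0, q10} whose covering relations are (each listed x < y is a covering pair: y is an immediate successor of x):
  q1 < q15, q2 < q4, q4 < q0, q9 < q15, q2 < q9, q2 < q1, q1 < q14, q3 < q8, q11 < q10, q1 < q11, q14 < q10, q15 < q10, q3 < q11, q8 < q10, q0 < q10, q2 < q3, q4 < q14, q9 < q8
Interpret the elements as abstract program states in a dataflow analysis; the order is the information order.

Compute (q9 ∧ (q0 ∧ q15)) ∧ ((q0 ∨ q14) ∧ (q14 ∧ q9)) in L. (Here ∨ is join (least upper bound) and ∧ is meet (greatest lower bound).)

q0 ∧ q15 = q2
q9 ∧ q2 = q2
q0 ∨ q14 = q10
q14 ∧ q9 = q2
q10 ∧ q2 = q2
q2 ∧ q2 = q2

q2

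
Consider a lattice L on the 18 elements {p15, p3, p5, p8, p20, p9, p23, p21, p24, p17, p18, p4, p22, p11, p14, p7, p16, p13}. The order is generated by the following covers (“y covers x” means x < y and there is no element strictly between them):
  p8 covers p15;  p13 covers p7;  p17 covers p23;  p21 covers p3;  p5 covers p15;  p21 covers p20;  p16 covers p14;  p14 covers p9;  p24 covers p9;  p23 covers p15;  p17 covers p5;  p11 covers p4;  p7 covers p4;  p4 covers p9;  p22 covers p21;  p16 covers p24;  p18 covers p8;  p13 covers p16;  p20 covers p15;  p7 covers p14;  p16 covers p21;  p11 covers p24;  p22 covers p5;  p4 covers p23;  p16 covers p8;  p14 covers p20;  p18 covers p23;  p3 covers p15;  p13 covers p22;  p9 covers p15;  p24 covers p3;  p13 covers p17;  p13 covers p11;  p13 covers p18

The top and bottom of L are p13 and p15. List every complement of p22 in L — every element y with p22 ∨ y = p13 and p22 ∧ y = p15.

Need y with p22 ∨ y = p13 and p22 ∧ y = p15.
Checking each element gives: p18, p23, p4, p8, p9.

p18, p23, p4, p8, p9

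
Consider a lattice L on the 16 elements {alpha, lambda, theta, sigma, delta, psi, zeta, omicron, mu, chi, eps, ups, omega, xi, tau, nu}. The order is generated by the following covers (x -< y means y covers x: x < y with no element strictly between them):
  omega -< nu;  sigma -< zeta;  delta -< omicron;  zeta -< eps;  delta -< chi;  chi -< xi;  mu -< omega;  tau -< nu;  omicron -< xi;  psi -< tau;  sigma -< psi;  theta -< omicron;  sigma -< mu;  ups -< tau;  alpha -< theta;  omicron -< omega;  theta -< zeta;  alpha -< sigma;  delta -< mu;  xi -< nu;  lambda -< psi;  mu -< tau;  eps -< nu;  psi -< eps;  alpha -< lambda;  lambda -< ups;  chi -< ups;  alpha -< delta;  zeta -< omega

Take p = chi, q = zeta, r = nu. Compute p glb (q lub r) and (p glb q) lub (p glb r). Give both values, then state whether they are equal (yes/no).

chi; chi; yes

q lub r = nu, so p glb (q lub r) = chi glb nu = chi.
p glb q = alpha and p glb r = chi, so (p glb q) lub (p glb r) = alpha lub chi = chi.
Equal: yes.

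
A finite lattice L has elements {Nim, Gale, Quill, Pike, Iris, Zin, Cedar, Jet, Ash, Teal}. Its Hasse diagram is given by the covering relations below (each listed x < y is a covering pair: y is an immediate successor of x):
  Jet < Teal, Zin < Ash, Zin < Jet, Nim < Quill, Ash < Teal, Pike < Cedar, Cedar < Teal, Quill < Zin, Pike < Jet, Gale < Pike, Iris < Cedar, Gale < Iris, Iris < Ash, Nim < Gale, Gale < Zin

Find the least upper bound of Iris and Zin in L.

Ash

Common upper bounds of {Iris, Zin}: Ash, Teal.
The least among these is Ash.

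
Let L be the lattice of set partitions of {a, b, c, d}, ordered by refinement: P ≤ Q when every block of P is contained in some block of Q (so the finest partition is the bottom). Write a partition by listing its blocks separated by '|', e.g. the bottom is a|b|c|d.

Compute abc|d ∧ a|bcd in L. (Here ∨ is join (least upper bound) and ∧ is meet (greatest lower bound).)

abc|d ∧ a|bcd = a|bc|d

a|bc|d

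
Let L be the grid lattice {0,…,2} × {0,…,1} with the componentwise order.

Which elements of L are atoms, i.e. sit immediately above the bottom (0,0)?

(0,1), (1,0)

The atoms are exactly the elements that cover (0,0): (0,1), (1,0).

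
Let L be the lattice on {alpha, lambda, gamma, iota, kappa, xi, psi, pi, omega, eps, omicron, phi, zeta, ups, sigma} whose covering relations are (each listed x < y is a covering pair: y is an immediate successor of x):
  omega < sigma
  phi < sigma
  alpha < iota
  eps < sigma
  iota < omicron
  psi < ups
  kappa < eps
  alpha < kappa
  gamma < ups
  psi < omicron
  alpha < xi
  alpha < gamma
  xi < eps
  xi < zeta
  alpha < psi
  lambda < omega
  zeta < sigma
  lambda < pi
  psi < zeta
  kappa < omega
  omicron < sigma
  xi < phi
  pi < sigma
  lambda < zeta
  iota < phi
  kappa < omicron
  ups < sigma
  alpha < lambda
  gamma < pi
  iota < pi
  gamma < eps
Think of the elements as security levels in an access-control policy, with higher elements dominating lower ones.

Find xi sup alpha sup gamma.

eps

Common upper bounds of {xi, alpha, gamma}: eps, sigma.
The least among these is eps.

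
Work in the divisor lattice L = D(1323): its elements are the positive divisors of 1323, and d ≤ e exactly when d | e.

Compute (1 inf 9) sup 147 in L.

1 ∧ 9 = 1
1 ∨ 147 = 147

147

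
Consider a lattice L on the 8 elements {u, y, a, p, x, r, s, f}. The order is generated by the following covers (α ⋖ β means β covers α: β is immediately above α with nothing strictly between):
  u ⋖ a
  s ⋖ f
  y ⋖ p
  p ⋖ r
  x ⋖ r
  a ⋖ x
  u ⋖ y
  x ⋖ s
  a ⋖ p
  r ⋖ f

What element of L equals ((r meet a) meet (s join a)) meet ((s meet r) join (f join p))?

a

r ∧ a = a
s ∨ a = s
a ∧ s = a
s ∧ r = x
f ∨ p = f
x ∨ f = f
a ∧ f = a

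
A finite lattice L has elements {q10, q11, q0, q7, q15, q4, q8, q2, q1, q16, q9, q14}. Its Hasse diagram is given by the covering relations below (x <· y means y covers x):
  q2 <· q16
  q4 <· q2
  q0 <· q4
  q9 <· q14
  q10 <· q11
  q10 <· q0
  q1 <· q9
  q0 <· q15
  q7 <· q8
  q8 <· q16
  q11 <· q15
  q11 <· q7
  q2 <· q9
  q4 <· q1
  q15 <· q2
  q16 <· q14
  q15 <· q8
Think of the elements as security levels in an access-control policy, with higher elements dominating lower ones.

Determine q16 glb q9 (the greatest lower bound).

q2

Common lower bounds of {q16, q9}: q0, q10, q11, q15, q2, q4.
The greatest among these is q2.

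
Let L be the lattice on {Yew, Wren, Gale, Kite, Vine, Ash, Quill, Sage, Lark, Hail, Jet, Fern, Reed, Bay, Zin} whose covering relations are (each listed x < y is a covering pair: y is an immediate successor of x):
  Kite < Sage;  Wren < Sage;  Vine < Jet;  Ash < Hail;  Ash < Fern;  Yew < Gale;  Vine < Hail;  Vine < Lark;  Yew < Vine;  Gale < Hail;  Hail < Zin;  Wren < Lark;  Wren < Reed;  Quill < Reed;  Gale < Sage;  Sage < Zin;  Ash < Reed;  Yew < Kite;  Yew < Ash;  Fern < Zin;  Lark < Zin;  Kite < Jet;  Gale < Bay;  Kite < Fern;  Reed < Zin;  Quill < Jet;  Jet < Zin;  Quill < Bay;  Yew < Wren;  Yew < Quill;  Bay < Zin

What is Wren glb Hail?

Common lower bounds of {Wren, Hail}: Yew.
The greatest among these is Yew.

Yew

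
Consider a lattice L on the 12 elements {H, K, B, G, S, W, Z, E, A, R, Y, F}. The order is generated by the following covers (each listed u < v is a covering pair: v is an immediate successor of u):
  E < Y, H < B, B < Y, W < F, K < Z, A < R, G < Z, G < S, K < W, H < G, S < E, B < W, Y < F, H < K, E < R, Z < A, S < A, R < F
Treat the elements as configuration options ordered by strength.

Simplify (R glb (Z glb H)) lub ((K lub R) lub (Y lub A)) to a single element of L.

Z ∧ H = H
R ∧ H = H
K ∨ R = R
Y ∨ A = F
R ∨ F = F
H ∨ F = F

F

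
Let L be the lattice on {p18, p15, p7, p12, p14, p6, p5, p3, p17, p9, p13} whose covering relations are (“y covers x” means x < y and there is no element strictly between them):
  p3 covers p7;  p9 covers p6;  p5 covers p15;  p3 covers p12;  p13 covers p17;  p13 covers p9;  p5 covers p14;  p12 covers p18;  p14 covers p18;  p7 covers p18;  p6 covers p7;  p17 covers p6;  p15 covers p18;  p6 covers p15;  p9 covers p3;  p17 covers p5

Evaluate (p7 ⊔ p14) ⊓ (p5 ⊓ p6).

p7 ∨ p14 = p17
p5 ∧ p6 = p15
p17 ∧ p15 = p15

p15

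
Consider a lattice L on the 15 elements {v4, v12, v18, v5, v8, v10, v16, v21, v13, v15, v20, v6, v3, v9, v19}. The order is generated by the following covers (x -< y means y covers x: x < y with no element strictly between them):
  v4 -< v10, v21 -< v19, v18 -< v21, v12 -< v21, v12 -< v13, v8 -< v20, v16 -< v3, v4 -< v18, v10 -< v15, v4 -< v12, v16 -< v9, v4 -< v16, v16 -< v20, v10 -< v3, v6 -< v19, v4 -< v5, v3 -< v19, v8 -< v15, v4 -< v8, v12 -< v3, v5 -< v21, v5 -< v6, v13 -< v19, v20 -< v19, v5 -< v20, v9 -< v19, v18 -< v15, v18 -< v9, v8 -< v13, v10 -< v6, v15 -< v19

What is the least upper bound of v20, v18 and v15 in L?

Common upper bounds of {v20, v18, v15}: v19.
The least among these is v19.

v19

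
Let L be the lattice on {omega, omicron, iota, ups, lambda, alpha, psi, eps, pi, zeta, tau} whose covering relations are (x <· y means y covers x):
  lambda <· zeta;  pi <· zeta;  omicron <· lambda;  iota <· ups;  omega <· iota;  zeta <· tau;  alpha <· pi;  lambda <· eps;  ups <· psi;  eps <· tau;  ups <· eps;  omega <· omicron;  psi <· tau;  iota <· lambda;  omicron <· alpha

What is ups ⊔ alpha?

tau

Common upper bounds of {ups, alpha}: tau.
The least among these is tau.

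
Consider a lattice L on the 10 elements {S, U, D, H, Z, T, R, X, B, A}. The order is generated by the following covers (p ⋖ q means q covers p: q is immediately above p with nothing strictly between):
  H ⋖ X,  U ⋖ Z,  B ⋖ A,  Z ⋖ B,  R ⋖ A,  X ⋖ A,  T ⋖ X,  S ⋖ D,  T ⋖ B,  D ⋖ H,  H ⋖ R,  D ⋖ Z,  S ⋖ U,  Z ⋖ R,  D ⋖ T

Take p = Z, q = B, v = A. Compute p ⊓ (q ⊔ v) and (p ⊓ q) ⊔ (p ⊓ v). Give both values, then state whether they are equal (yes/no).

Z; Z; yes

q ⊔ v = A, so p ⊓ (q ⊔ v) = Z ⊓ A = Z.
p ⊓ q = Z and p ⊓ v = Z, so (p ⊓ q) ⊔ (p ⊓ v) = Z ⊔ Z = Z.
Equal: yes.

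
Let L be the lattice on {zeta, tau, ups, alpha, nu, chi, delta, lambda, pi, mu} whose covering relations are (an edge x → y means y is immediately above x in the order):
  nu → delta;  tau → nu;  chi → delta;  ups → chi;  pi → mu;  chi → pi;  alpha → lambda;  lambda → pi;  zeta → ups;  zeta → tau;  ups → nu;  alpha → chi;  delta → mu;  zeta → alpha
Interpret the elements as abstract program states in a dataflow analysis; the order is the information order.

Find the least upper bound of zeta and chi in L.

Common upper bounds of {zeta, chi}: chi, delta, mu, pi.
The least among these is chi.

chi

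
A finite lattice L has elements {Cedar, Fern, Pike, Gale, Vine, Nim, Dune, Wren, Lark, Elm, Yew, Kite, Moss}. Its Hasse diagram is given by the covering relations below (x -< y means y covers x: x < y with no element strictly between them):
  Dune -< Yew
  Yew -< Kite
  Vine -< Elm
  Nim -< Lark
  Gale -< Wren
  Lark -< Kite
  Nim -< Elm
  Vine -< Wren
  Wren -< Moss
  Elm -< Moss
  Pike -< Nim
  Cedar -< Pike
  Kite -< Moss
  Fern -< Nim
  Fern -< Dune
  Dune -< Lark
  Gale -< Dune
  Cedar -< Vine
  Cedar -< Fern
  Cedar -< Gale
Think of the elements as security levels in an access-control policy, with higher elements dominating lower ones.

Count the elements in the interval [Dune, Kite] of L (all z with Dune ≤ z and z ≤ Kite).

4

The interval [Dune, Kite] = {Dune, Kite, Lark, Yew}, which has 4 elements.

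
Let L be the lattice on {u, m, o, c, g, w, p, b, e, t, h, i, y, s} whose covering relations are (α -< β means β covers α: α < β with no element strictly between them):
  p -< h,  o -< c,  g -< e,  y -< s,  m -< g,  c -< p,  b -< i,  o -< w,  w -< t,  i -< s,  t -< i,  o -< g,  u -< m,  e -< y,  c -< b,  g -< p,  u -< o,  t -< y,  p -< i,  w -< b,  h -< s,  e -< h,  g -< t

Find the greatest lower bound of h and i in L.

Common lower bounds of {h, i}: c, g, m, o, p, u.
The greatest among these is p.

p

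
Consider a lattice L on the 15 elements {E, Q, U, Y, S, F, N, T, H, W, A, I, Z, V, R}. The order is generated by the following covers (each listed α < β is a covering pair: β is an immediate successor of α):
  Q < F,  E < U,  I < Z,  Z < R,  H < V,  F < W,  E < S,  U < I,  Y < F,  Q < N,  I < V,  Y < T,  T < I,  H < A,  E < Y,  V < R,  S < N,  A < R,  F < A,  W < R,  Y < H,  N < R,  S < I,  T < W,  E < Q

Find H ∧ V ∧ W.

Y

Common lower bounds of {H, V, W}: E, Y.
The greatest among these is Y.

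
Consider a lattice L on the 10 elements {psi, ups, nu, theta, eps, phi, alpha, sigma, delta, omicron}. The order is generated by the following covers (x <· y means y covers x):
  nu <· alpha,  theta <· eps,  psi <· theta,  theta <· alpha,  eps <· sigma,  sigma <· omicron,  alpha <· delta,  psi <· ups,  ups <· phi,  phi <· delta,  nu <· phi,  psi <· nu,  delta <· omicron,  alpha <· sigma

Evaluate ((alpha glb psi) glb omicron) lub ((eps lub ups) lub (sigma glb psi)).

alpha ∧ psi = psi
psi ∧ omicron = psi
eps ∨ ups = omicron
sigma ∧ psi = psi
omicron ∨ psi = omicron
psi ∨ omicron = omicron

omicron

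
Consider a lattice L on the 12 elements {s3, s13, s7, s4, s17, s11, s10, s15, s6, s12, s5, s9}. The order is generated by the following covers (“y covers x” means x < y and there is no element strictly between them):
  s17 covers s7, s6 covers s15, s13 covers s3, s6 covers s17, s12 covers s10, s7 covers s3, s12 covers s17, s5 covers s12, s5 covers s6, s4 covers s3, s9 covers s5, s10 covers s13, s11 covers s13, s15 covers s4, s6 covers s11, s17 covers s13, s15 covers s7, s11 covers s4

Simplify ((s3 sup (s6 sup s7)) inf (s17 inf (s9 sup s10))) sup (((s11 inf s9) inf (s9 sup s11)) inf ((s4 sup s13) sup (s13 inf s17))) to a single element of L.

s6 ∨ s7 = s6
s3 ∨ s6 = s6
s9 ∨ s10 = s9
s17 ∧ s9 = s17
s6 ∧ s17 = s17
s11 ∧ s9 = s11
s9 ∨ s11 = s9
s11 ∧ s9 = s11
s4 ∨ s13 = s11
s13 ∧ s17 = s13
s11 ∨ s13 = s11
s11 ∧ s11 = s11
s17 ∨ s11 = s6

s6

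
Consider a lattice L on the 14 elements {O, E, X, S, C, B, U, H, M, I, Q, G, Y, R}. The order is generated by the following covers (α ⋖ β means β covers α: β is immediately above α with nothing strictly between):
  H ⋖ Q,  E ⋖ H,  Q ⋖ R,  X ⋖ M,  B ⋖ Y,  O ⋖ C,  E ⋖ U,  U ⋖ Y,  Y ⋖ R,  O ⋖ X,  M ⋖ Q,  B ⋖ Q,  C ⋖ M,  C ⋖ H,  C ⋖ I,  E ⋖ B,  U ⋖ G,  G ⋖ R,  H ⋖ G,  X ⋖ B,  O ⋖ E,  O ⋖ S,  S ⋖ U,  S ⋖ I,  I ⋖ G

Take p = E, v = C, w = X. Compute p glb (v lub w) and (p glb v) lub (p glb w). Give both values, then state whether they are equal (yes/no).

O; O; yes

v lub w = M, so p glb (v lub w) = E glb M = O.
p glb v = O and p glb w = O, so (p glb v) lub (p glb w) = O lub O = O.
Equal: yes.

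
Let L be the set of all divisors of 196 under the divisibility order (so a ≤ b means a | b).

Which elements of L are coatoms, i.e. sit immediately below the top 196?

28, 98

The coatoms are exactly the elements covered by 196: 28, 98.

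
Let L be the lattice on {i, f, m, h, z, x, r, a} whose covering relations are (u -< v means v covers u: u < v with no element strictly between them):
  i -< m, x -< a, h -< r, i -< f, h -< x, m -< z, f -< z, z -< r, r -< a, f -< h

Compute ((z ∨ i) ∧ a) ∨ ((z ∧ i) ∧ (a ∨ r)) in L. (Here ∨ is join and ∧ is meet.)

z ∨ i = z
z ∧ a = z
z ∧ i = i
a ∨ r = a
i ∧ a = i
z ∨ i = z

z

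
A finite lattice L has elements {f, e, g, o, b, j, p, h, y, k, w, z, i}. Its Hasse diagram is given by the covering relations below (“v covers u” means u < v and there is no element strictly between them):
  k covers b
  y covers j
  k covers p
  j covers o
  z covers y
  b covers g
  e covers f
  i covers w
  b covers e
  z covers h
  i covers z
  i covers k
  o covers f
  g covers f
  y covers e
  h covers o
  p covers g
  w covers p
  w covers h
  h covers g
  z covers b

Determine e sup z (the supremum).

z

Common upper bounds of {e, z}: i, z.
The least among these is z.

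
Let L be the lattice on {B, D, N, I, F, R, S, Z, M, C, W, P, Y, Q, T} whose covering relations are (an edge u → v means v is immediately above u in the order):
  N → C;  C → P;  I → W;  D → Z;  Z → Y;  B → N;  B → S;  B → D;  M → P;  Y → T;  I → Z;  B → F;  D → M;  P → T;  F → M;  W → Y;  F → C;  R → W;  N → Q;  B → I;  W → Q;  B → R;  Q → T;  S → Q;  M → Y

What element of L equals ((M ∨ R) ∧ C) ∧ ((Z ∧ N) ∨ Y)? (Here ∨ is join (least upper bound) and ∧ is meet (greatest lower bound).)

F

M ∨ R = Y
Y ∧ C = F
Z ∧ N = B
B ∨ Y = Y
F ∧ Y = F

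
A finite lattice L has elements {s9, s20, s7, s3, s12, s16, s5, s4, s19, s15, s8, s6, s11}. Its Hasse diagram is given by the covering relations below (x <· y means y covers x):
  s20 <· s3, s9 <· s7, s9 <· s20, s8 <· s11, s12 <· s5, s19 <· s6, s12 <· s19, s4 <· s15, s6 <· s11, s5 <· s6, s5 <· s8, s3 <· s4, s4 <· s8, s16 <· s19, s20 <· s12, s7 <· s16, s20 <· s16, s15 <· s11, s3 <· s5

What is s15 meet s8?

Common lower bounds of {s15, s8}: s20, s3, s4, s9.
The greatest among these is s4.

s4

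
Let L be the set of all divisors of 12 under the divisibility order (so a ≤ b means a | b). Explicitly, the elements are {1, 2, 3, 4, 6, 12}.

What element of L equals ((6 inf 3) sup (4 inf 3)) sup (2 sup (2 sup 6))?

6

6 ∧ 3 = 3
4 ∧ 3 = 1
3 ∨ 1 = 3
2 ∨ 6 = 6
2 ∨ 6 = 6
3 ∨ 6 = 6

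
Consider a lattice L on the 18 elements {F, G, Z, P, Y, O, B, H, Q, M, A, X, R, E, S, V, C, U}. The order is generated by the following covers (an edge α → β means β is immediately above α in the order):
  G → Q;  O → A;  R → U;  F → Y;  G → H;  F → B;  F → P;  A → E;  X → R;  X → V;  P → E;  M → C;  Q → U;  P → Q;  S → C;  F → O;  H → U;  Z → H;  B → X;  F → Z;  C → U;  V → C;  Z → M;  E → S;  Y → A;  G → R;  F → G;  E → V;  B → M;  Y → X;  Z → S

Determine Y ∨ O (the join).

A

Common upper bounds of {Y, O}: A, C, E, S, U, V.
The least among these is A.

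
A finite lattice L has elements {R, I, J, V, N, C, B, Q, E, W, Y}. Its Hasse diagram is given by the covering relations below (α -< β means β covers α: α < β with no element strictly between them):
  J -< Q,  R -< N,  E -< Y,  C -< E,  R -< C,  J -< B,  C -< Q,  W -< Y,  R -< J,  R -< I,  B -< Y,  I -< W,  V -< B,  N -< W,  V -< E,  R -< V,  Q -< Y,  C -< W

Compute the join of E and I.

Common upper bounds of {E, I}: Y.
The least among these is Y.

Y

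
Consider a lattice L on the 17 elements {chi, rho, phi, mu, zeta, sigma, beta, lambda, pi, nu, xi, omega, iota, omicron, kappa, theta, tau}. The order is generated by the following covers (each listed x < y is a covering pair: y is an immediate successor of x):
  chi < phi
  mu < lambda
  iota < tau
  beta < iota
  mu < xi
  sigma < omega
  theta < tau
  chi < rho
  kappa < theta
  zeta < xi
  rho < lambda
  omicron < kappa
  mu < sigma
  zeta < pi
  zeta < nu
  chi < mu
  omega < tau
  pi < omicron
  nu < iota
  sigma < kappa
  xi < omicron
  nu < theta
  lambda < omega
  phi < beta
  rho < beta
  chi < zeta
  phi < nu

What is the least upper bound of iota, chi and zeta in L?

Common upper bounds of {iota, chi, zeta}: iota, tau.
The least among these is iota.

iota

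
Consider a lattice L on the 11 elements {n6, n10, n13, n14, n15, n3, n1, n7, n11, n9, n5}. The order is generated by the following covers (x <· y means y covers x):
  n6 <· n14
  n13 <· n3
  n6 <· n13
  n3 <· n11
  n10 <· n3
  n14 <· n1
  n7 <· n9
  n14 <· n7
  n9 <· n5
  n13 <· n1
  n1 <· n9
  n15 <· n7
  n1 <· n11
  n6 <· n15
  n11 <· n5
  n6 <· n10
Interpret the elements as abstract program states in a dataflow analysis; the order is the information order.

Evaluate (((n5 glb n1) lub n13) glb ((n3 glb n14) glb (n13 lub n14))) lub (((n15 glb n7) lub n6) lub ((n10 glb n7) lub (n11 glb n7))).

n7

n5 ∧ n1 = n1
n1 ∨ n13 = n1
n3 ∧ n14 = n6
n13 ∨ n14 = n1
n6 ∧ n1 = n6
n1 ∧ n6 = n6
n15 ∧ n7 = n15
n15 ∨ n6 = n15
n10 ∧ n7 = n6
n11 ∧ n7 = n14
n6 ∨ n14 = n14
n15 ∨ n14 = n7
n6 ∨ n7 = n7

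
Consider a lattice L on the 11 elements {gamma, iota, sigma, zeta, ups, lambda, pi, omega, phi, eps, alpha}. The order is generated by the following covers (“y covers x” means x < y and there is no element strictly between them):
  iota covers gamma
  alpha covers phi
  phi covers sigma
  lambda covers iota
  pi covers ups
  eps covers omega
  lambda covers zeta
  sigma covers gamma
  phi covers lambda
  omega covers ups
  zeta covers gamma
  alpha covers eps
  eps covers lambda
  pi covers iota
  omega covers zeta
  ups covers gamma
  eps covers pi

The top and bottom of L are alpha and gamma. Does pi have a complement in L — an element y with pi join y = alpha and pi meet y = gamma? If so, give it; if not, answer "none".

Need y with pi ∨ y = alpha and pi ∧ y = gamma.
Checking each element gives: sigma.

sigma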